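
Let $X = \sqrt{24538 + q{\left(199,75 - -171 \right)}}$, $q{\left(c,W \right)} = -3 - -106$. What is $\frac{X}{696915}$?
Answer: $\frac{\sqrt{24641}}{696915} \approx 0.00022524$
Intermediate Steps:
$q{\left(c,W \right)} = 103$ ($q{\left(c,W \right)} = -3 + 106 = 103$)
$X = \sqrt{24641}$ ($X = \sqrt{24538 + 103} = \sqrt{24641} \approx 156.97$)
$\frac{X}{696915} = \frac{\sqrt{24641}}{696915}$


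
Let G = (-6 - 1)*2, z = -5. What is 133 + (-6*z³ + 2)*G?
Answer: -10395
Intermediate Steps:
G = -14 (G = -7*2 = -14)
133 + (-6*z³ + 2)*G = 133 + (-6*(-5)³ + 2)*(-14) = 133 + (-6*(-125) + 2)*(-14) = 133 + (750 + 2)*(-14) = 133 + 752*(-14) = 133 - 10528 = -10395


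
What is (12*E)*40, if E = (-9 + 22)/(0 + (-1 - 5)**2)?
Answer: 520/3 ≈ 173.33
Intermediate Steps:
E = 13/36 (E = 13/(0 + (-6)**2) = 13/(0 + 36) = 13/36 ≈ 0.36111)
(12*E)*40 = (12*(13/36))*40 = (13/3)*40 = 520/3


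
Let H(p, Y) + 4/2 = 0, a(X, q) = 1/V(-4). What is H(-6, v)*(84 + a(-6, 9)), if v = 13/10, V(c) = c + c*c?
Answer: -1009/6 ≈ -168.17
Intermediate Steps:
V(c) = c + c²
v = 13/10 (v = 13*(⅒) = 13/10 ≈ 1.3000)
a(X, q) = 1/12 (a(X, q) = 1/(-4*(1 - 4)) = 1/(-4*(-3)) = 1/12)
H(p, Y) = -2 (H(p, Y) = -2 + 0 = -2)
H(-6, v)*(84 + a(-6, 9)) = -2*(84 + 1/12) = -2*1009/12 = -1009/6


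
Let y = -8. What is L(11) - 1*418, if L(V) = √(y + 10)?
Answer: -418 + √2 ≈ -416.59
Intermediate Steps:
L(V) = √2 (L(V) = √(-8 + 10) = √2)
L(11) - 1*418 = √2 - 1*418 = √2 - 418 = -418 + √2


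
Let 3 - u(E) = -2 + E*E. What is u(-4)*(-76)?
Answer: 836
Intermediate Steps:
u(E) = 5 - E² (u(E) = 3 - (-2 + E*E) = 3 - (-2 + E²) = 3 + (2 - E²) = 5 - E²)
u(-4)*(-76) = (5 - 1*(-4)²)*(-76) = (5 - 1*16)*(-76) = (5 - 16)*(-76) = -11*(-76) = 836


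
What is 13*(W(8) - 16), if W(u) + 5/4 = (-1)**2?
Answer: -845/4 ≈ -211.25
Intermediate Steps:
W(u) = -1/4 (W(u) = -5/4 + (-1)**2 = -5/4 + 1 = -1/4)
13*(W(8) - 16) = 13*(-1/4 - 16) = 13*(-65/4) = -845/4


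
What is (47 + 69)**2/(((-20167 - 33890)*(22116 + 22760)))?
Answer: -3364/606465483 ≈ -5.5469e-6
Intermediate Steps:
(47 + 69)**2/(((-20167 - 33890)*(22116 + 22760))) = 116**2/((-54057*44876)) = 13456/(-2425861932) = 13456*(-1/2425861932) = -3364/606465483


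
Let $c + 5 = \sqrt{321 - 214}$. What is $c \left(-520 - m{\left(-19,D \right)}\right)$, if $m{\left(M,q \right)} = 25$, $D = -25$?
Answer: $2725 - 545 \sqrt{107} \approx -2912.5$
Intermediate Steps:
$c = -5 + \sqrt{107}$ ($c = -5 + \sqrt{321 - 214} = -5 + \sqrt{107} \approx 5.3441$)
$c \left(-520 - m{\left(-19,D \right)}\right) = \left(-5 + \sqrt{107}\right) \left(-520 - 25\right) = \left(-5 + \sqrt{107}\right) \left(-545\right) = 2725 - 545 \sqrt{107}$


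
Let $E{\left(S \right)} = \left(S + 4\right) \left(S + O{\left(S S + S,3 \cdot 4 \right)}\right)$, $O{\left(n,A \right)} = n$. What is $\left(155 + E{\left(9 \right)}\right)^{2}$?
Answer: $2079364$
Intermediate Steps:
$E{\left(S \right)} = \left(4 + S\right) \left(S^{2} + 2 S\right)$ ($E{\left(S \right)} = \left(S + 4\right) \left(S + \left(S S + S\right)\right) = \left(4 + S\right) \left(S + \left(S^{2} + S\right)\right) = \left(4 + S\right) \left(S + \left(S + S^{2}\right)\right) = \left(4 + S\right) \left(S^{2} + 2 S\right)$)
$\left(155 + E{\left(9 \right)}\right)^{2} = \left(155 + 9 \left(8 + 9^{2} + 6 \cdot 9\right)\right)^{2} = \left(155 + 9 \left(8 + 81 + 54\right)\right)^{2} = \left(155 + 9 \cdot 143\right)^{2} = \left(155 + 1287\right)^{2} = 1442^{2} = 2079364$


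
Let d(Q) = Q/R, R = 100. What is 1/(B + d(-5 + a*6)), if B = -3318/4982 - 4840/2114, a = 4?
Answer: -263298700/728151547 ≈ -0.36160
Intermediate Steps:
d(Q) = Q/100
B = -7781783/2632987 (B = -3318*1/4982 - 4840*1/2114 = -1659/2491 - 2420/1057 = -7781783/2632987 ≈ -2.9555)
1/(B + d(-5 + a*6)) = 1/(-7781783/2632987 + (-5 + 4*6)/100) = 1/(-7781783/2632987 + (-5 + 24)/100) = 1/(-7781783/2632987 + (1/100)*19) = 1/(-7781783/2632987 + 19/100) = 1/(-728151547/263298700) = -263298700/728151547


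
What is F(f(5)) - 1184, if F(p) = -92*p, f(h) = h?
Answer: -1644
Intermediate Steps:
F(f(5)) - 1184 = -92*5 - 1184 = -460 - 1184 = -1644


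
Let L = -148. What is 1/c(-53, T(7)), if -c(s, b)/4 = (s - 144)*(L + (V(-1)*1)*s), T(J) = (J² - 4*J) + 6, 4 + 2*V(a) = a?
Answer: -1/12214 ≈ -8.1873e-5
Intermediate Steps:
V(a) = -2 + a/2
T(J) = 6 + J² - 4*J
c(s, b) = -4*(-148 - 5*s/2)*(-144 + s) (c(s, b) = -4*(s - 144)*(-148 + ((-2 + (½)*(-1))*1)*s) = -4*(-144 + s)*(-148 + ((-2 - ½)*1)*s) = -4*(-144 + s)*(-148 + (-5/2*1)*s) = -4*(-144 + s)*(-148 - 5*s/2) = -4*(-148 - 5*s/2)*(-144 + s))
1/c(-53, T(7)) = 1/(-85248 - 848*(-53) + 10*(-53)²) = 1/(-85248 + 44944 + 10*2809) = 1/(-85248 + 44944 + 28090) = 1/(-12214) = -1/12214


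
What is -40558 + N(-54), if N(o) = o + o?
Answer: -40666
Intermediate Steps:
N(o) = 2*o
-40558 + N(-54) = -40558 + 2*(-54) = -40558 - 108 = -40666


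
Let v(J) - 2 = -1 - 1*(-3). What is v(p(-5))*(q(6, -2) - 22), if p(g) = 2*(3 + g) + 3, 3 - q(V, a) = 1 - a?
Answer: -88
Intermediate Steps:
q(V, a) = 2 + a (q(V, a) = 3 - (1 - a) = 3 + (-1 + a) = 2 + a)
p(g) = 9 + 2*g (p(g) = (6 + 2*g) + 3 = 9 + 2*g)
v(J) = 4 (v(J) = 2 + (-1 - 1*(-3)) = 2 + (-1 + 3) = 2 + 2 = 4)
v(p(-5))*(q(6, -2) - 22) = 4*((2 - 2) - 22) = 4*(0 - 22) = 4*(-22) = -88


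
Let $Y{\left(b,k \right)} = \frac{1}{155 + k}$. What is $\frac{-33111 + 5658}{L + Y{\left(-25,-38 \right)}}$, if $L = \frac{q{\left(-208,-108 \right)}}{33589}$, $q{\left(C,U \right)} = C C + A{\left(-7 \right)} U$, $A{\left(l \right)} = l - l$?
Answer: $- \frac{107887901589}{5095477} \approx -21173.0$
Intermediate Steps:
$A{\left(l \right)} = 0$
$q{\left(C,U \right)} = C^{2}$ ($q{\left(C,U \right)} = C C + 0 U = C^{2} + 0 = C^{2}$)
$L = \frac{43264}{33589}$ ($L = \frac{\left(-208\right)^{2}}{33589} = 43264 \cdot \frac{1}{33589} = \frac{43264}{33589} \approx 1.288$)
$\frac{-33111 + 5658}{L + Y{\left(-25,-38 \right)}} = \frac{-33111 + 5658}{\frac{43264}{33589} + \frac{1}{155 - 38}} = - \frac{27453}{\frac{43264}{33589} + \frac{1}{117}} = - \frac{27453}{\frac{5095477}{3929913}} = \left(-27453\right) \frac{3929913}{5095477} = - \frac{107887901589}{5095477}$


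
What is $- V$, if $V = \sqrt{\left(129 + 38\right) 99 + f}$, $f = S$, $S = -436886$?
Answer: $- i \sqrt{420353} \approx - 648.35 i$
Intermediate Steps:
$f = -436886$
$V = i \sqrt{420353}$ ($V = \sqrt{\left(129 + 38\right) 99 - 436886} = \sqrt{167 \cdot 99 - 436886} = \sqrt{16533 - 436886} = \sqrt{-420353} = i \sqrt{420353} \approx 648.35 i$)
$- V = - i \sqrt{420353}$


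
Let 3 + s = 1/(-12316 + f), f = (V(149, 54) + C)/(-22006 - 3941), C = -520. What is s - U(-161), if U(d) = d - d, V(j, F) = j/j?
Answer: -319571382/106520911 ≈ -3.0001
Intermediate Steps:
V(j, F) = 1
f = 173/8649 (f = (1 - 520)/(-22006 - 3941) = -519/(-25947) = -519*(-1/25947) = 173/8649 ≈ 0.020002)
s = -319571382/106520911 (s = -3 + 1/(-12316 + 173/8649) = -3 + 1/(-106520911/8649) = -3 - 8649/106520911 = -319571382/106520911 ≈ -3.0001)
U(d) = 0
s - U(-161) = -319571382/106520911 - 1*0 = -319571382/106520911 + 0 = -319571382/106520911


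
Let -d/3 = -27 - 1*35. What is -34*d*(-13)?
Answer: 82212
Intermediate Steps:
d = 186 (d = -3*(-27 - 1*35) = -3*(-27 - 35) = -3*(-62) = 186)
-34*d*(-13) = -34*186*(-13) = -6324*(-13) = 82212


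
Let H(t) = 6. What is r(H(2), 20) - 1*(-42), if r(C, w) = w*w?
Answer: 442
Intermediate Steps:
r(C, w) = w²
r(H(2), 20) - 1*(-42) = 20² - 1*(-42) = 400 + 42 = 442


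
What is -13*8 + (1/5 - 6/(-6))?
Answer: -514/5 ≈ -102.80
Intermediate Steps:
-13*8 + (1/5 - 6/(-6)) = -104 + (1*(⅕) - 6*(-⅙)) = -104 + (⅕ + 1) = -104 + 6/5 = -514/5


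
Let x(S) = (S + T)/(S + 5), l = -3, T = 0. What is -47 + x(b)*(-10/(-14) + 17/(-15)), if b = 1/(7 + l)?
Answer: -103679/2205 ≈ -47.020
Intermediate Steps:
b = 1/4 (b = 1/(7 - 3) = 1/4 ≈ 0.25000)
x(S) = S/(5 + S) (x(S) = (S + 0)/(S + 5) = S/(5 + S))
-47 + x(b)*(-10/(-14) + 17/(-15)) = -47 + (1/(4*(5 + 1/4)))*(-10/(-14) + 17/(-15)) = -47 + (1/(4*(21/4)))*(-10*(-1/14) + 17*(-1/15)) = -47 + ((1/4)*(4/21))*(5/7 - 17/15) = -47 + (1/21)*(-44/105) = -47 - 44/2205 = -103679/2205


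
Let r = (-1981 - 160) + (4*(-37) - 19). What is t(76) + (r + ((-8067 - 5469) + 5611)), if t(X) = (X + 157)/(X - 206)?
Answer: -1330523/130 ≈ -10235.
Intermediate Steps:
t(X) = (157 + X)/(-206 + X)
r = -2308 (r = -2141 + (-148 - 19) = -2141 - 167 = -2308)
t(76) + (r + ((-8067 - 5469) + 5611)) = (157 + 76)/(-206 + 76) + (-2308 + ((-8067 - 5469) + 5611)) = 233/(-130) + (-2308 + (-13536 + 5611)) = -1/130*233 + (-2308 - 7925) = -233/130 - 10233 = -1330523/130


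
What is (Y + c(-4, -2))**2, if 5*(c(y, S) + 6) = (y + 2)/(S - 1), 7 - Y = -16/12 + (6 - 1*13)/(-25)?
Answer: 26896/5625 ≈ 4.7815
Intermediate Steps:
Y = 604/75 (Y = 7 - (-16/12 + (6 - 1*13)/(-25)) = 7 - (-16*1/12 + (6 - 13)*(-1/25)) = 7 - (-4/3 - 7*(-1/25)) = 7 - (-4/3 + 7/25) = 7 - 1*(-79/75) = 7 + 79/75 = 604/75 ≈ 8.0533)
c(y, S) = -6 + (2 + y)/(5*(-1 + S)) (c(y, S) = -6 + ((y + 2)/(S - 1))/5 = -6 + ((2 + y)/(-1 + S))/5 = -6 + (2 + y)/(5*(-1 + S)))
(Y + c(-4, -2))**2 = (604/75 + (32 - 4 - 30*(-2))/(5*(-1 - 2)))**2 = (604/75 + (1/5)*(32 - 4 + 60)/(-3))**2 = (604/75 + (1/5)*(-1/3)*88)**2 = (604/75 - 88/15)**2 = (164/75)**2 = 26896/5625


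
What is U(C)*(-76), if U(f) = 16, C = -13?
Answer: -1216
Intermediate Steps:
U(C)*(-76) = 16*(-76) = -1216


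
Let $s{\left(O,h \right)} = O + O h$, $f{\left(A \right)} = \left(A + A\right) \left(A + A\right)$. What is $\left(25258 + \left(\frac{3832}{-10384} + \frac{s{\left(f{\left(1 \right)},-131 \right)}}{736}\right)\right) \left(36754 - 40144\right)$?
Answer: $- \frac{2556128554275}{29854} \approx -8.5621 \cdot 10^{7}$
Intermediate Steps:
$f{\left(A \right)} = 4 A^{2}$ ($f{\left(A \right)} = 2 A 2 A = 4 A^{2}$)
$\left(25258 + \left(\frac{3832}{-10384} + \frac{s{\left(f{\left(1 \right)},-131 \right)}}{736}\right)\right) \left(36754 - 40144\right) = \left(25258 + \left(\frac{3832}{-10384} + \frac{4 \cdot 1^{2} \left(1 - 131\right)}{736}\right)\right) \left(36754 - 40144\right) = \left(25258 + \left(3832 \left(- \frac{1}{10384}\right) + 4 \cdot 1 \left(-130\right) \frac{1}{736}\right)\right) \left(-3390\right) = \left(25258 + \left(- \frac{479}{1298} + 4 \left(-130\right) \frac{1}{736}\right)\right) \left(-3390\right) = \left(25258 - \frac{64219}{59708}\right) \left(-3390\right) = \frac{1508040445}{59708} \left(-3390\right) = - \frac{2556128554275}{29854}$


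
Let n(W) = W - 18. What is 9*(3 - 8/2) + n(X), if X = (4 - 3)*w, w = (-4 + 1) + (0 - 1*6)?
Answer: -36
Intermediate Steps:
w = -9 (w = -3 + (0 - 6) = -3 - 6 = -9)
X = -9 (X = (4 - 3)*(-9) = 1*(-9) = -9)
n(W) = -18 + W
9*(3 - 8/2) + n(X) = 9*(3 - 8/2) + (-18 - 9) = 9*(3 - 8*½) - 27 = 9*(3 - 4) - 27 = 9*(-1) - 27 = -9 - 27 = -36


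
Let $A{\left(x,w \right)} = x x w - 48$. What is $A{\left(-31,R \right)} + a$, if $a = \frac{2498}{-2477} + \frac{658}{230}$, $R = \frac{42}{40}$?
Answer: $\frac{1097150243}{1139420} \approx 962.9$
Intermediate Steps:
$R = \frac{21}{20}$ ($R = 42 \cdot \frac{1}{40} = \frac{21}{20} \approx 1.05$)
$A{\left(x,w \right)} = -48 + w x^{2}$ ($A{\left(x,w \right)} = x^{2} w - 48 = w x^{2} - 48 = -48 + w x^{2}$)
$a = \frac{527663}{284855}$ ($a = 2498 \left(- \frac{1}{2477}\right) + 658 \cdot \frac{1}{230} = - \frac{2498}{2477} + \frac{329}{115} = \frac{527663}{284855} \approx 1.8524$)
$A{\left(-31,R \right)} + a = \left(-48 + \frac{21 \left(-31\right)^{2}}{20}\right) + \frac{527663}{284855} = \left(-48 + \frac{21}{20} \cdot 961\right) + \frac{527663}{284855} = \left(-48 + \frac{20181}{20}\right) + \frac{527663}{284855} = \frac{19221}{20} + \frac{527663}{284855} = \frac{1097150243}{1139420}$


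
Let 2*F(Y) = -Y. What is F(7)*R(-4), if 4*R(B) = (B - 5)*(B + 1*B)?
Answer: -63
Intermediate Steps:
F(Y) = -Y/2 (F(Y) = (-Y)/2 = -Y/2)
R(B) = B*(-5 + B)/2 (R(B) = ((B - 5)*(B + 1*B))/4 = ((-5 + B)*(B + B))/4 = ((-5 + B)*(2*B))/4 = (2*B*(-5 + B))/4 = B*(-5 + B)/2)
F(7)*R(-4) = (-½*7)*((½)*(-4)*(-5 - 4)) = -7*(-4)*(-9)/4 = -7/2*18 = -63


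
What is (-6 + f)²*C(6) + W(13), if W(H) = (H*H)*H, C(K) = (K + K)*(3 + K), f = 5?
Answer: 2305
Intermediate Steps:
C(K) = 2*K*(3 + K) (C(K) = (2*K)*(3 + K) = 2*K*(3 + K))
W(H) = H³ (W(H) = H²*H = H³)
(-6 + f)²*C(6) + W(13) = (-6 + 5)²*(2*6*(3 + 6)) + 13³ = (-1)²*(2*6*9) + 2197 = 1*108 + 2197 = 108 + 2197 = 2305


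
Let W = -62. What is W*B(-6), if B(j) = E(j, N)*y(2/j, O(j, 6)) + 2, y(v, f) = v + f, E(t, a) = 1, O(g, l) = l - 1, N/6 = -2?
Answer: -1240/3 ≈ -413.33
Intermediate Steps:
N = -12 (N = 6*(-2) = -12)
O(g, l) = -1 + l
y(v, f) = f + v
B(j) = 7 + 2/j (B(j) = 1*((-1 + 6) + 2/j) + 2 = 1*(5 + 2/j) + 2 = (5 + 2/j) + 2 = 7 + 2/j)
W*B(-6) = -62*(7 + 2/(-6)) = -62*(7 + 2*(-⅙)) = -62*(7 - ⅓) = -62*20/3 = -1240/3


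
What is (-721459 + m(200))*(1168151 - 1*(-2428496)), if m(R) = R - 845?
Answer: -2597153185288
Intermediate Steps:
m(R) = -845 + R
(-721459 + m(200))*(1168151 - 1*(-2428496)) = (-721459 + (-845 + 200))*(1168151 - 1*(-2428496)) = (-721459 - 645)*(1168151 + 2428496) = -722104*3596647 = -2597153185288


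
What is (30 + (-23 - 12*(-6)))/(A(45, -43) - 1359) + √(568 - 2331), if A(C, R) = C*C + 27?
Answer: 79/693 + I*√1763 ≈ 0.114 + 41.988*I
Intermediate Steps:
A(C, R) = 27 + C² (A(C, R) = C² + 27 = 27 + C²)
(30 + (-23 - 12*(-6)))/(A(45, -43) - 1359) + √(568 - 2331) = (30 + (-23 - 12*(-6)))/((27 + 45²) - 1359) + √(568 - 2331) = (30 + (-23 + 72))/((27 + 2025) - 1359) + √(-1763) = (30 + 49)/(2052 - 1359) + I*√1763 = 79/693 + I*√1763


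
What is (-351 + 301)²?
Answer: 2500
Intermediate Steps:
(-351 + 301)² = (-50)² = 2500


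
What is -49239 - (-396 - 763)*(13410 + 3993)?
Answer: 20120838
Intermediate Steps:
-49239 - (-396 - 763)*(13410 + 3993) = -49239 - (-1159)*17403 = -49239 - 1*(-20170077) = -49239 + 20170077 = 20120838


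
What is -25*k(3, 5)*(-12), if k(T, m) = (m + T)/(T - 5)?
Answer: -1200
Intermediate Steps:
k(T, m) = (T + m)/(-5 + T)
-25*k(3, 5)*(-12) = -25*(3 + 5)/(-5 + 3)*(-12) = -25*8/(-2)*(-12) = -(-25)*8/2*(-12) = -25*(-4)*(-12) = 100*(-12) = -1200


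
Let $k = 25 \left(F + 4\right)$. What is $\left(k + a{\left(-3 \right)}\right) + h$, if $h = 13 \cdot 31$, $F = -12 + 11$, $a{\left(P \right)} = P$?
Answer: $475$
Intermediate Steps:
$F = -1$
$h = 403$
$k = 75$ ($k = 25 \left(-1 + 4\right) = 25 \cdot 3 = 75$)
$\left(k + a{\left(-3 \right)}\right) + h = \left(75 - 3\right) + 403 = 72 + 403 = 475$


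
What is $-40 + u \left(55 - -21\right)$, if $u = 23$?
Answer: $1708$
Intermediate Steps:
$-40 + u \left(55 - -21\right) = -40 + 23 \left(55 - -21\right) = -40 + 23 \left(55 + 21\right) = -40 + 23 \cdot 76 = -40 + 1748 = 1708$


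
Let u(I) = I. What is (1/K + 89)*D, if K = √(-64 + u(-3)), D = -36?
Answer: -3204 + 36*I*√67/67 ≈ -3204.0 + 4.3981*I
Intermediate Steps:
K = I*√67 (K = √(-64 - 3) = √(-67) = I*√67 ≈ 8.1853*I)
(1/K + 89)*D = (1/(I*√67) + 89)*(-36) = (-I*√67/67 + 89)*(-36) = (89 - I*√67/67)*(-36) = -3204 + 36*I*√67/67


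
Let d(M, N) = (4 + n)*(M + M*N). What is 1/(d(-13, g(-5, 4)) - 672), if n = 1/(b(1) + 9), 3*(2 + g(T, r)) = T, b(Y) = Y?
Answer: -15/7948 ≈ -0.0018873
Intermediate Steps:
g(T, r) = -2 + T/3
n = ⅒ (n = 1/(1 + 9) = 1/10 = ⅒ ≈ 0.10000)
d(M, N) = 41*M/10 + 41*M*N/10 (d(M, N) = (4 + ⅒)*(M + M*N) = 41*(M + M*N)/10 = 41*M/10 + 41*M*N/10)
1/(d(-13, g(-5, 4)) - 672) = 1/((41/10)*(-13)*(1 + (-2 + (⅓)*(-5))) - 672) = 1/((41/10)*(-13)*(1 + (-2 - 5/3)) - 672) = 1/((41/10)*(-13)*(1 - 11/3) - 672) = 1/((41/10)*(-13)*(-8/3) - 672) = 1/(2132/15 - 672) = 1/(-7948/15) = -15/7948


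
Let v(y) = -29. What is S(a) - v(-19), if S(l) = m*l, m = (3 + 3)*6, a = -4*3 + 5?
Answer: -223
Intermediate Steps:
a = -7 (a = -12 + 5 = -7)
m = 36 (m = 6*6 = 36)
S(l) = 36*l
S(a) - v(-19) = 36*(-7) - 1*(-29) = -252 + 29 = -223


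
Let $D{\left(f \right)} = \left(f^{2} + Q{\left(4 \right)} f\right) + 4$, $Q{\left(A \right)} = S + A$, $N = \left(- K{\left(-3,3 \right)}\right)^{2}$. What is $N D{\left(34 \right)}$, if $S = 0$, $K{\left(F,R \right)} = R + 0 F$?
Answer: $11664$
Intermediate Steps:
$K{\left(F,R \right)} = R$ ($K{\left(F,R \right)} = R + 0 = R$)
$N = 9$ ($N = \left(\left(-1\right) 3\right)^{2} = \left(-3\right)^{2} = 9$)
$Q{\left(A \right)} = A$ ($Q{\left(A \right)} = 0 + A = A$)
$D{\left(f \right)} = 4 + f^{2} + 4 f$ ($D{\left(f \right)} = \left(f^{2} + 4 f\right) + 4 = 4 + f^{2} + 4 f$)
$N D{\left(34 \right)} = 9 \left(4 + 34^{2} + 4 \cdot 34\right) = 9 \left(4 + 1156 + 136\right) = 9 \cdot 1296 = 11664$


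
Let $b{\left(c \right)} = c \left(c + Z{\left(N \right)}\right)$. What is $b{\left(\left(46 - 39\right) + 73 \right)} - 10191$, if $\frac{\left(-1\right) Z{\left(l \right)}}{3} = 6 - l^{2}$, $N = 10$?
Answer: $18769$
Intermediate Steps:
$Z{\left(l \right)} = -18 + 3 l^{2}$ ($Z{\left(l \right)} = - 3 \left(6 - l^{2}\right) = -18 + 3 l^{2}$)
$b{\left(c \right)} = c \left(282 + c\right)$ ($b{\left(c \right)} = c \left(c - \left(18 - 3 \cdot 10^{2}\right)\right) = c \left(c + \left(-18 + 3 \cdot 100\right)\right) = c \left(c + \left(-18 + 300\right)\right) = c \left(c + 282\right) = c \left(282 + c\right)$)
$b{\left(\left(46 - 39\right) + 73 \right)} - 10191 = \left(\left(46 - 39\right) + 73\right) \left(282 + \left(\left(46 - 39\right) + 73\right)\right) - 10191 = \left(7 + 73\right) \left(282 + \left(7 + 73\right)\right) - 10191 = 80 \left(282 + 80\right) - 10191 = 80 \cdot 362 - 10191 = 28960 - 10191 = 18769$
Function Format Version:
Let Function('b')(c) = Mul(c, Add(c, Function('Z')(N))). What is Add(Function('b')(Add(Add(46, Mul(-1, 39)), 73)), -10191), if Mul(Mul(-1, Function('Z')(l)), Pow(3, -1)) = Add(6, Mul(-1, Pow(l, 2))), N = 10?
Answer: 18769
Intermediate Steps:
Function('Z')(l) = Add(-18, Mul(3, Pow(l, 2))) (Function('Z')(l) = Mul(-3, Add(6, Mul(-1, Pow(l, 2)))) = Add(-18, Mul(3, Pow(l, 2))))
Function('b')(c) = Mul(c, Add(282, c)) (Function('b')(c) = Mul(c, Add(c, Add(-18, Mul(3, Pow(10, 2))))) = Mul(c, Add(c, Add(-18, Mul(3, 100)))) = Mul(c, Add(c, Add(-18, 300))) = Mul(c, Add(c, 282)) = Mul(c, Add(282, c)))
Add(Function('b')(Add(Add(46, Mul(-1, 39)), 73)), -10191) = Add(Mul(Add(Add(46, Mul(-1, 39)), 73), Add(282, Add(Add(46, Mul(-1, 39)), 73))), -10191) = Add(Mul(Add(Add(46, -39), 73), Add(282, Add(Add(46, -39), 73))), -10191) = Add(Mul(Add(7, 73), Add(282, Add(7, 73))), -10191) = Add(Mul(80, Add(282, 80)), -10191) = Add(Mul(80, 362), -10191) = Add(28960, -10191) = 18769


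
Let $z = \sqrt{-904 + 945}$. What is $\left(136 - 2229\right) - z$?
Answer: $-2093 - \sqrt{41} \approx -2099.4$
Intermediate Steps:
$z = \sqrt{41} \approx 6.4031$
$\left(136 - 2229\right) - z = \left(136 - 2229\right) - \sqrt{41} = -2093 - \sqrt{41}$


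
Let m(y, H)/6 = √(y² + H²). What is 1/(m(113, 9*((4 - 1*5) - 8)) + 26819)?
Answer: 26819/718562881 - 6*√19330/718562881 ≈ 3.6162e-5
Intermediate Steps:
m(y, H) = 6*√(H² + y²) (m(y, H) = 6*√(y² + H²) = 6*√(H² + y²))
1/(m(113, 9*((4 - 1*5) - 8)) + 26819) = 1/(6*√((9*((4 - 1*5) - 8))² + 113²) + 26819) = 1/(6*√((9*((4 - 5) - 8))² + 12769) + 26819) = 1/(6*√((9*(-1 - 8))² + 12769) + 26819) = 1/(6*√((9*(-9))² + 12769) + 26819) = 1/(6*√((-81)² + 12769) + 26819) = 1/(6*√(6561 + 12769) + 26819) = 1/(6*√19330 + 26819) = 1/(26819 + 6*√19330)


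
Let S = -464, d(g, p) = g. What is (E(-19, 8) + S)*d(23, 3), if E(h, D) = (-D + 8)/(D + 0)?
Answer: -10672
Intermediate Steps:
E(h, D) = (8 - D)/D
(E(-19, 8) + S)*d(23, 3) = ((8 - 1*8)/8 - 464)*23 = ((8 - 8)/8 - 464)*23 = ((⅛)*0 - 464)*23 = (0 - 464)*23 = -464*23 = -10672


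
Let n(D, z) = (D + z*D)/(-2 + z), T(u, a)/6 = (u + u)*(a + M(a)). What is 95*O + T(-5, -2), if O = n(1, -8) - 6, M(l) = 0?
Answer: -767/2 ≈ -383.50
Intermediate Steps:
T(u, a) = 12*a*u (T(u, a) = 6*((u + u)*(a + 0)) = 6*((2*u)*a) = 6*(2*a*u) = 12*a*u)
n(D, z) = (D + D*z)/(-2 + z)
O = -53/10 (O = 1*(1 - 8)/(-2 - 8) - 6 = 1*(-7)/(-10) - 6 = 1*(-1/10)*(-7) - 6 = 7/10 - 6 = -53/10 ≈ -5.3000)
95*O + T(-5, -2) = 95*(-53/10) + 12*(-2)*(-5) = -1007/2 + 120 = -767/2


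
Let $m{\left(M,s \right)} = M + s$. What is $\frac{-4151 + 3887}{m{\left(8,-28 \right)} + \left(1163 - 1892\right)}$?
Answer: $\frac{264}{749} \approx 0.35247$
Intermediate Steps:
$\frac{-4151 + 3887}{m{\left(8,-28 \right)} + \left(1163 - 1892\right)} = \frac{-4151 + 3887}{\left(8 - 28\right) + \left(1163 - 1892\right)} = - \frac{264}{-20 + \left(1163 - 1892\right)} = - \frac{264}{-20 - 729} = - \frac{264}{-749} = \left(-264\right) \left(- \frac{1}{749}\right) = \frac{264}{749}$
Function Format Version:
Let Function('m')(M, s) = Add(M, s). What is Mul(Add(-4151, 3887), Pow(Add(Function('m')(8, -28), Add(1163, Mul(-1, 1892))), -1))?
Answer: Rational(264, 749) ≈ 0.35247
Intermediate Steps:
Mul(Add(-4151, 3887), Pow(Add(Function('m')(8, -28), Add(1163, Mul(-1, 1892))), -1)) = Mul(Add(-4151, 3887), Pow(Add(Add(8, -28), Add(1163, Mul(-1, 1892))), -1)) = Mul(-264, Pow(Add(-20, Add(1163, -1892)), -1)) = Mul(-264, Pow(Add(-20, -729), -1)) = Mul(-264, Pow(-749, -1)) = Mul(-264, Rational(-1, 749)) = Rational(264, 749)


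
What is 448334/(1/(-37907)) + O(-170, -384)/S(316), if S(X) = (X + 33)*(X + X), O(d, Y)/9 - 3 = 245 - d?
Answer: -1874276242308511/110284 ≈ -1.6995e+10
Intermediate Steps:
O(d, Y) = 2232 - 9*d (O(d, Y) = 27 + 9*(245 - d) = 27 + (2205 - 9*d) = 2232 - 9*d)
S(X) = 2*X*(33 + X) (S(X) = (33 + X)*(2*X) = 2*X*(33 + X))
448334/(1/(-37907)) + O(-170, -384)/S(316) = 448334/(1/(-37907)) + (2232 - 9*(-170))/((2*316*(33 + 316))) = 448334/(-1/37907) + (2232 + 1530)/((2*316*349)) = 448334*(-37907) + 3762/220568 = -16994996938 + 3762*(1/220568) = -16994996938 + 1881/110284 = -1874276242308511/110284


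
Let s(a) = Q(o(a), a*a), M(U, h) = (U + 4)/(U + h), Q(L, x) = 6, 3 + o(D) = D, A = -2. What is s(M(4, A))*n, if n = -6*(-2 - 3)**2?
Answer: -900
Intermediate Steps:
o(D) = -3 + D
M(U, h) = (4 + U)/(U + h)
n = -150 (n = -6*(-5)**2 = -6*25 = -150)
s(a) = 6
s(M(4, A))*n = 6*(-150) = -900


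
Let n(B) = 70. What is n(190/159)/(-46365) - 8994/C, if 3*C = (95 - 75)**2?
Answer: -125104843/1854600 ≈ -67.457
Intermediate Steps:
C = 400/3 (C = (95 - 75)**2/3 = (1/3)*20**2 = (1/3)*400 = 400/3 ≈ 133.33)
n(190/159)/(-46365) - 8994/C = 70/(-46365) - 8994/400/3 = 70*(-1/46365) - 8994*3/400 = -14/9273 - 13491/200 = -125104843/1854600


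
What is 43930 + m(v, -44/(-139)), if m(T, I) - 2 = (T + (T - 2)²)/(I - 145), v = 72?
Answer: 882825344/20111 ≈ 43898.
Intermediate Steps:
m(T, I) = 2 + (T + (-2 + T)²)/(-145 + I) (m(T, I) = 2 + (T + (T - 2)²)/(I - 145) = 2 + (T + (-2 + T)²)/(-145 + I))
43930 + m(v, -44/(-139)) = 43930 + (-290 + 72 + (-2 + 72)² + 2*(-44/(-139)))/(-145 - 44/(-139)) = 43930 + (-290 + 72 + 70² + 2*(-44*(-1/139)))/(-145 - 44*(-1/139)) = 43930 + (-290 + 72 + 4900 + 2*(44/139))/(-145 + 44/139) = 43930 + (-290 + 72 + 4900 + 88/139)/(-20111/139) = 43930 - 139/20111*650886/139 = 43930 - 650886/20111 = 882825344/20111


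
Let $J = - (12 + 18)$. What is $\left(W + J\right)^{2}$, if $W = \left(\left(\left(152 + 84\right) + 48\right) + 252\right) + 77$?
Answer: $339889$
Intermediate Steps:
$J = -30$ ($J = \left(-1\right) 30 = -30$)
$W = 613$ ($W = \left(\left(236 + 48\right) + 252\right) + 77 = \left(284 + 252\right) + 77 = 536 + 77 = 613$)
$\left(W + J\right)^{2} = \left(613 - 30\right)^{2} = 583^{2} = 339889$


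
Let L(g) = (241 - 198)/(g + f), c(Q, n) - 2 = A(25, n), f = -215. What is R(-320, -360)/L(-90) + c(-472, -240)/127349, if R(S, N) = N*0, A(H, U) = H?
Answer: 27/127349 ≈ 0.00021202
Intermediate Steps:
c(Q, n) = 27 (c(Q, n) = 2 + 25 = 27)
R(S, N) = 0
L(g) = 43/(-215 + g) (L(g) = (241 - 198)/(g - 215) = 43/(-215 + g))
R(-320, -360)/L(-90) + c(-472, -240)/127349 = 0/((43/(-215 - 90))) + 27/127349 = 0/((43/(-305))) + 27*(1/127349) = 0/((43*(-1/305))) + 27/127349 = 0/(-43/305) + 27/127349 = 0*(-305/43) + 27/127349 = 0 + 27/127349 = 27/127349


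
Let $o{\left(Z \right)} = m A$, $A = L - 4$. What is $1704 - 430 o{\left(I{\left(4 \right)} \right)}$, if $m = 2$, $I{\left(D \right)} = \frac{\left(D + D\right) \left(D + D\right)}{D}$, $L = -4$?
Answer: $8584$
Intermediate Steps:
$I{\left(D \right)} = 4 D$ ($I{\left(D \right)} = \frac{2 D 2 D}{D} = \frac{4 D^{2}}{D} = 4 D$)
$A = -8$ ($A = -4 - 4 = -8$)
$o{\left(Z \right)} = -16$ ($o{\left(Z \right)} = 2 \left(-8\right) = -16$)
$1704 - 430 o{\left(I{\left(4 \right)} \right)} = 1704 - -6880 = 1704 + 6880 = 8584$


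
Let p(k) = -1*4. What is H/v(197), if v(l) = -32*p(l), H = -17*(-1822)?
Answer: 15487/64 ≈ 241.98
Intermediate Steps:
H = 30974
p(k) = -4
v(l) = 128 (v(l) = -32*(-4) = 128)
H/v(197) = 30974/128 = 30974*(1/128) = 15487/64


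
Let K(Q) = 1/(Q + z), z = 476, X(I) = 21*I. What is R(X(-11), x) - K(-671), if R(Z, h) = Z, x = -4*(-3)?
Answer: -45044/195 ≈ -230.99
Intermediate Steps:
x = 12
K(Q) = 1/(476 + Q) (K(Q) = 1/(Q + 476) = 1/(476 + Q))
R(X(-11), x) - K(-671) = 21*(-11) - 1/(476 - 671) = -231 - 1/(-195) = -231 - 1*(-1/195) = -231 + 1/195 = -45044/195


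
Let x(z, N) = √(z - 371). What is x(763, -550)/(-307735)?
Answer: -14*√2/307735 ≈ -6.4338e-5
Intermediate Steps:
x(z, N) = √(-371 + z)
x(763, -550)/(-307735) = √(-371 + 763)/(-307735) = √392*(-1/307735) = (14*√2)*(-1/307735) = -14*√2/307735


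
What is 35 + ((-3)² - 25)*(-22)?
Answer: 387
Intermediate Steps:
35 + ((-3)² - 25)*(-22) = 35 + (9 - 25)*(-22) = 35 - 16*(-22) = 35 + 352 = 387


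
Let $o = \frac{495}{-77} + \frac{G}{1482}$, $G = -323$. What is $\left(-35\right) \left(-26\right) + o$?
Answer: $\frac{493231}{546} \approx 903.35$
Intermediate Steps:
$o = - \frac{3629}{546}$ ($o = \frac{495}{-77} - \frac{323}{1482} = 495 \left(- \frac{1}{77}\right) - \frac{17}{78} = - \frac{45}{7} - \frac{17}{78} = - \frac{3629}{546} \approx -6.6465$)
$\left(-35\right) \left(-26\right) + o = \left(-35\right) \left(-26\right) - \frac{3629}{546} = 910 - \frac{3629}{546} = \frac{493231}{546}$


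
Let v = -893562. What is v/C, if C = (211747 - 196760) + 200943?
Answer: -446781/107965 ≈ -4.1382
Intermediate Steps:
C = 215930 (C = 14987 + 200943 = 215930)
v/C = -893562/215930 = -893562*1/215930 = -446781/107965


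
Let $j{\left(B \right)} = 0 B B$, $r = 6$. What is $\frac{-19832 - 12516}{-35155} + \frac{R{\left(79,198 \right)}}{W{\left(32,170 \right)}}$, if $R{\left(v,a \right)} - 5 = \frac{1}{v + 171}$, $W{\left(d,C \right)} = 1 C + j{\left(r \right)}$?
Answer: $\frac{283753781}{298817500} \approx 0.94959$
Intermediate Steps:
$j{\left(B \right)} = 0$ ($j{\left(B \right)} = 0 B = 0$)
$W{\left(d,C \right)} = C$ ($W{\left(d,C \right)} = 1 C + 0 = C + 0 = C$)
$R{\left(v,a \right)} = 5 + \frac{1}{171 + v}$ ($R{\left(v,a \right)} = 5 + \frac{1}{v + 171} = 5 + \frac{1}{171 + v}$)
$\frac{-19832 - 12516}{-35155} + \frac{R{\left(79,198 \right)}}{W{\left(32,170 \right)}} = \frac{-19832 - 12516}{-35155} + \frac{\frac{1}{171 + 79} \left(856 + 5 \cdot 79\right)}{170} = \left(-19832 - 12516\right) \left(- \frac{1}{35155}\right) + \frac{856 + 395}{250} \cdot \frac{1}{170} = \left(-32348\right) \left(- \frac{1}{35155}\right) + \frac{1}{250} \cdot 1251 \cdot \frac{1}{170} = \frac{32348}{35155} + \frac{1251}{250} \cdot \frac{1}{170} = \frac{32348}{35155} + \frac{1251}{42500} = \frac{283753781}{298817500}$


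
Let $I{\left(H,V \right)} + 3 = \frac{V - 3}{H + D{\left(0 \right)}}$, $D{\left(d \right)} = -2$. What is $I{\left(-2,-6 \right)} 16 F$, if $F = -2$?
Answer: $24$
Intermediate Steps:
$I{\left(H,V \right)} = -3 + \frac{-3 + V}{-2 + H}$ ($I{\left(H,V \right)} = -3 + \frac{V - 3}{H - 2} = -3 + \frac{-3 + V}{-2 + H}$)
$I{\left(-2,-6 \right)} 16 F = \frac{3 - 6 - -6}{-2 - 2} \cdot 16 \left(-2\right) = \frac{3 - 6 + 6}{-4} \cdot 16 \left(-2\right) = \left(- \frac{1}{4}\right) 3 \cdot 16 \left(-2\right) = \left(- \frac{3}{4}\right) 16 \left(-2\right) = \left(-12\right) \left(-2\right) = 24$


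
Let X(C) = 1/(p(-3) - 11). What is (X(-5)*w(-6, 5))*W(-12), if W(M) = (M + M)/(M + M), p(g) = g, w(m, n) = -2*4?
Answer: 4/7 ≈ 0.57143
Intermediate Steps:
w(m, n) = -8
W(M) = 1 (W(M) = (2*M)/((2*M)) = (2*M)*(1/(2*M)) = 1)
X(C) = -1/14 (X(C) = 1/(-3 - 11) = 1/(-14) = -1/14)
(X(-5)*w(-6, 5))*W(-12) = -1/14*(-8)*1 = (4/7)*1 = 4/7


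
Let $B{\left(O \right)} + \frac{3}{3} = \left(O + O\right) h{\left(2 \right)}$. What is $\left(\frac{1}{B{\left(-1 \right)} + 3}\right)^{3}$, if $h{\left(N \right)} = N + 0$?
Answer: $- \frac{1}{8} \approx -0.125$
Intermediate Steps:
$h{\left(N \right)} = N$
$B{\left(O \right)} = -1 + 4 O$ ($B{\left(O \right)} = -1 + \left(O + O\right) 2 = -1 + 2 O 2 = -1 + 4 O$)
$\left(\frac{1}{B{\left(-1 \right)} + 3}\right)^{3} = \left(\frac{1}{\left(-1 + 4 \left(-1\right)\right) + 3}\right)^{3} = \left(\frac{1}{\left(-1 - 4\right) + 3}\right)^{3} = \left(\frac{1}{-5 + 3}\right)^{3} = \left(\frac{1}{-2}\right)^{3} = \left(- \frac{1}{2}\right)^{3} = - \frac{1}{8}$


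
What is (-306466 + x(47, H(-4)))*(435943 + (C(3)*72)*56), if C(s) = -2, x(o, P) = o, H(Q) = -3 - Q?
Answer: -131110255301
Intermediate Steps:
(-306466 + x(47, H(-4)))*(435943 + (C(3)*72)*56) = (-306466 + 47)*(435943 - 2*72*56) = -306419*(435943 - 144*56) = -306419*(435943 - 8064) = -306419*427879 = -131110255301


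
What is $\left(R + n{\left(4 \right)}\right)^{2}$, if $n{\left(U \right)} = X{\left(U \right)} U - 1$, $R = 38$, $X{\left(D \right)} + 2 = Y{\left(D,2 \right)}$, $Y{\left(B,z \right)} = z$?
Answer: $1369$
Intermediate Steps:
$X{\left(D \right)} = 0$ ($X{\left(D \right)} = -2 + 2 = 0$)
$n{\left(U \right)} = -1$ ($n{\left(U \right)} = 0 U - 1 = 0 - 1 = -1$)
$\left(R + n{\left(4 \right)}\right)^{2} = \left(38 - 1\right)^{2} = 37^{2} = 1369$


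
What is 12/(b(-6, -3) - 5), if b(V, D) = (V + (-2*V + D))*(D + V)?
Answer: -3/8 ≈ -0.37500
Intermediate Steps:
b(V, D) = (D + V)*(D - V) (b(V, D) = (V + (D - 2*V))*(D + V) = (D - V)*(D + V) = (D + V)*(D - V))
12/(b(-6, -3) - 5) = 12/(((-3)**2 - 1*(-6)**2) - 5) = 12/((9 - 1*36) - 5) = 12/((9 - 36) - 5) = 12/(-27 - 5) = 12/(-32) = 12*(-1/32) = -3/8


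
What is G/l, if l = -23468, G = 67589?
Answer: -67589/23468 ≈ -2.8801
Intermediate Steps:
G/l = 67589/(-23468) = 67589*(-1/23468) = -67589/23468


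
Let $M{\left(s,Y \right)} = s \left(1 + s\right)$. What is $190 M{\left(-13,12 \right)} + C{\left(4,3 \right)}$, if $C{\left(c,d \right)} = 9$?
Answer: $29649$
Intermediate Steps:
$190 M{\left(-13,12 \right)} + C{\left(4,3 \right)} = 190 \left(- 13 \left(1 - 13\right)\right) + 9 = 190 \left(\left(-13\right) \left(-12\right)\right) + 9 = 190 \cdot 156 + 9 = 29640 + 9 = 29649$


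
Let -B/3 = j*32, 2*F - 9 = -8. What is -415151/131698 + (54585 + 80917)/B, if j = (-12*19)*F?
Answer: 3325482463/360325728 ≈ 9.2291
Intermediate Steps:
F = 1/2 (F = 9/2 + (1/2)*(-8) = 9/2 - 4 = 1/2 ≈ 0.50000)
j = -114 (j = -12*19*(1/2) = -228*1/2 = -114)
B = 10944 (B = -(-342)*32 = -3*(-3648) = 10944)
-415151/131698 + (54585 + 80917)/B = -415151/131698 + (54585 + 80917)/10944 = -415151*1/131698 + 135502*(1/10944) = -415151/131698 + 67751/5472 = 3325482463/360325728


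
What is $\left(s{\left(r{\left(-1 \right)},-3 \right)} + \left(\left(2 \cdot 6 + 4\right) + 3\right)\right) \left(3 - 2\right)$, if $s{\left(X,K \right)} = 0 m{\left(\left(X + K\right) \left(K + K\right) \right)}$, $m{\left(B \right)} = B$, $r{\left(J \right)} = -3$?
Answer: $19$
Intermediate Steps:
$s{\left(X,K \right)} = 0$ ($s{\left(X,K \right)} = 0 \left(X + K\right) \left(K + K\right) = 0 \left(K + X\right) 2 K = 0 \cdot 2 K \left(K + X\right) = 0$)
$\left(s{\left(r{\left(-1 \right)},-3 \right)} + \left(\left(2 \cdot 6 + 4\right) + 3\right)\right) \left(3 - 2\right) = \left(0 + \left(\left(2 \cdot 6 + 4\right) + 3\right)\right) \left(3 - 2\right) = \left(0 + \left(\left(12 + 4\right) + 3\right)\right) 1 = \left(0 + \left(16 + 3\right)\right) 1 = \left(0 + 19\right) 1 = 19 \cdot 1 = 19$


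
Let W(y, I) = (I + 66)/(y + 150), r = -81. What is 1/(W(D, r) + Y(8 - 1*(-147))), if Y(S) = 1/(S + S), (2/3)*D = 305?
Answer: -25110/539 ≈ -46.586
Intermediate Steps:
D = 915/2 (D = (3/2)*305 = 915/2 ≈ 457.50)
W(y, I) = (66 + I)/(150 + y)
Y(S) = 1/(2*S)
1/(W(D, r) + Y(8 - 1*(-147))) = 1/((66 - 81)/(150 + 915/2) + 1/(2*(8 - 1*(-147)))) = 1/(-15/(1215/2) + 1/(2*(8 + 147))) = 1/((2/1215)*(-15) + (1/2)/155) = 1/(-2/81 + (1/2)*(1/155)) = 1/(-2/81 + 1/310) = 1/(-539/25110) = -25110/539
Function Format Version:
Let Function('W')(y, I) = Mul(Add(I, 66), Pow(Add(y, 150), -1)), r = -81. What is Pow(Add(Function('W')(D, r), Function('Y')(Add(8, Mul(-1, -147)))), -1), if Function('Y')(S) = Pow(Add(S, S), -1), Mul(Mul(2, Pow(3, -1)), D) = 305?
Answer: Rational(-25110, 539) ≈ -46.586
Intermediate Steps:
D = Rational(915, 2) (D = Mul(Rational(3, 2), 305) = Rational(915, 2) ≈ 457.50)
Function('W')(y, I) = Mul(Pow(Add(150, y), -1), Add(66, I)) (Function('W')(y, I) = Mul(Add(66, I), Pow(Add(150, y), -1)) = Mul(Pow(Add(150, y), -1), Add(66, I)))
Function('Y')(S) = Mul(Rational(1, 2), Pow(S, -1)) (Function('Y')(S) = Pow(Mul(2, S), -1) = Mul(Rational(1, 2), Pow(S, -1)))
Pow(Add(Function('W')(D, r), Function('Y')(Add(8, Mul(-1, -147)))), -1) = Pow(Add(Mul(Pow(Add(150, Rational(915, 2)), -1), Add(66, -81)), Mul(Rational(1, 2), Pow(Add(8, Mul(-1, -147)), -1))), -1) = Pow(Add(Mul(Pow(Rational(1215, 2), -1), -15), Mul(Rational(1, 2), Pow(Add(8, 147), -1))), -1) = Pow(Add(Mul(Rational(2, 1215), -15), Mul(Rational(1, 2), Pow(155, -1))), -1) = Pow(Add(Rational(-2, 81), Mul(Rational(1, 2), Rational(1, 155))), -1) = Pow(Add(Rational(-2, 81), Rational(1, 310)), -1) = Pow(Rational(-539, 25110), -1) = Rational(-25110, 539)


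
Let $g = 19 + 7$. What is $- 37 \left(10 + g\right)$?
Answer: $-1332$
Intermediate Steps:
$g = 26$
$- 37 \left(10 + g\right) = - 37 \left(10 + 26\right) = \left(-37\right) 36 = -1332$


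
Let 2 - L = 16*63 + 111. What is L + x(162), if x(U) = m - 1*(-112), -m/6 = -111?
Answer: -339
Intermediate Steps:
m = 666 (m = -6*(-111) = 666)
L = -1117 (L = 2 - (16*63 + 111) = 2 - (1008 + 111) = 2 - 1*1119 = 2 - 1119 = -1117)
x(U) = 778 (x(U) = 666 - 1*(-112) = 666 + 112 = 778)
L + x(162) = -1117 + 778 = -339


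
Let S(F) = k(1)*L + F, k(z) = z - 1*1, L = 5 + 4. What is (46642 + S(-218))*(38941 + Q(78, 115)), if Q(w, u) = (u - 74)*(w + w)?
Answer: 2104724888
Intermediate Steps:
L = 9
k(z) = -1 + z (k(z) = z - 1 = -1 + z)
S(F) = F (S(F) = (-1 + 1)*9 + F = 0*9 + F = 0 + F = F)
Q(w, u) = 2*w*(-74 + u) (Q(w, u) = (-74 + u)*(2*w) = 2*w*(-74 + u))
(46642 + S(-218))*(38941 + Q(78, 115)) = (46642 - 218)*(38941 + 2*78*(-74 + 115)) = 46424*(38941 + 2*78*41) = 46424*(38941 + 6396) = 46424*45337 = 2104724888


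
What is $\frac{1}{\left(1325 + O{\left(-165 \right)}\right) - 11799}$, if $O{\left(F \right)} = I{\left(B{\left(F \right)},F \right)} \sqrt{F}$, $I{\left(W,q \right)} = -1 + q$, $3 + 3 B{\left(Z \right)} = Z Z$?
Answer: $\frac{i}{2 \left(- 5237 i + 83 \sqrt{165}\right)} \approx -9.1675 \cdot 10^{-5} + 1.8663 \cdot 10^{-5} i$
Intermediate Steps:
$B{\left(Z \right)} = -1 + \frac{Z^{2}}{3}$ ($B{\left(Z \right)} = -1 + \frac{Z Z}{3} = -1 + \frac{Z^{2}}{3}$)
$O{\left(F \right)} = \sqrt{F} \left(-1 + F\right)$ ($O{\left(F \right)} = \left(-1 + F\right) \sqrt{F} = \sqrt{F} \left(-1 + F\right)$)
$\frac{1}{\left(1325 + O{\left(-165 \right)}\right) - 11799} = \frac{1}{\left(1325 + \sqrt{-165} \left(-1 - 165\right)\right) - 11799} = \frac{1}{\left(1325 + i \sqrt{165} \left(-166\right)\right) - 11799} = \frac{1}{\left(1325 - 166 i \sqrt{165}\right) - 11799} = \frac{1}{-10474 - 166 i \sqrt{165}}$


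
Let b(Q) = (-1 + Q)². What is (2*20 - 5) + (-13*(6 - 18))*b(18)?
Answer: 45119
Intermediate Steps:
(2*20 - 5) + (-13*(6 - 18))*b(18) = (2*20 - 5) + (-13*(6 - 18))*(-1 + 18)² = (40 - 5) - 13*(-12)*17² = 35 + 156*289 = 35 + 45084 = 45119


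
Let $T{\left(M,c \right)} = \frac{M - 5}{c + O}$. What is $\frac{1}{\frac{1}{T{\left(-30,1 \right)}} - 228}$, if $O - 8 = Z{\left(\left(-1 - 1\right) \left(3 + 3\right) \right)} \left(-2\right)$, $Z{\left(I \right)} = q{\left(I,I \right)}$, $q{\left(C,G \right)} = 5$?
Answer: $- \frac{35}{7979} \approx -0.0043865$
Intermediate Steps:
$Z{\left(I \right)} = 5$
$O = -2$ ($O = 8 + 5 \left(-2\right) = 8 - 10 = -2$)
$T{\left(M,c \right)} = \frac{-5 + M}{-2 + c}$ ($T{\left(M,c \right)} = \frac{M - 5}{c - 2} = \frac{-5 + M}{-2 + c}$)
$\frac{1}{\frac{1}{T{\left(-30,1 \right)}} - 228} = \frac{1}{\frac{1}{\frac{1}{-2 + 1} \left(-5 - 30\right)} - 228} = \frac{1}{\frac{1}{\frac{1}{-1} \left(-35\right)} - 228} = \frac{1}{\frac{1}{\left(-1\right) \left(-35\right)} - 228} = \frac{1}{\frac{1}{35} - 228} = \frac{1}{- \frac{7979}{35}} = - \frac{35}{7979}$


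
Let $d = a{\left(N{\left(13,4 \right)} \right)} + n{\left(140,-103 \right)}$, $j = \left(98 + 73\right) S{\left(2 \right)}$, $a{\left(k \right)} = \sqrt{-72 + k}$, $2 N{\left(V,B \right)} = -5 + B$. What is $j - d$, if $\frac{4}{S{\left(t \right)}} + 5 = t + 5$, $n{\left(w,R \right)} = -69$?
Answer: $411 - \frac{i \sqrt{290}}{2} \approx 411.0 - 8.5147 i$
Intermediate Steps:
$S{\left(t \right)} = \frac{4}{t}$ ($S{\left(t \right)} = \frac{4}{-5 + \left(t + 5\right)} = \frac{4}{-5 + \left(5 + t\right)} = \frac{4}{t}$)
$N{\left(V,B \right)} = - \frac{5}{2} + \frac{B}{2}$ ($N{\left(V,B \right)} = \frac{-5 + B}{2} = - \frac{5}{2} + \frac{B}{2}$)
$j = 342$ ($j = \left(98 + 73\right) \frac{4}{2} = 171 \cdot 4 \cdot \frac{1}{2} = 171 \cdot 2 = 342$)
$d = -69 + \frac{i \sqrt{290}}{2}$ ($d = \sqrt{-72 + \left(- \frac{5}{2} + \frac{1}{2} \cdot 4\right)} - 69 = \sqrt{-72 + \left(- \frac{5}{2} + 2\right)} - 69 = \sqrt{-72 - \frac{1}{2}} - 69 = \sqrt{- \frac{145}{2}} - 69 = \frac{i \sqrt{290}}{2} - 69 = -69 + \frac{i \sqrt{290}}{2} \approx -69.0 + 8.5147 i$)
$j - d = 342 - \left(-69 + \frac{i \sqrt{290}}{2}\right) = 342 + \left(69 - \frac{i \sqrt{290}}{2}\right) = 411 - \frac{i \sqrt{290}}{2}$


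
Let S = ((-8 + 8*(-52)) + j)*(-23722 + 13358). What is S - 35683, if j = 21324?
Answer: -216643283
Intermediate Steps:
S = -216607600 (S = ((-8 + 8*(-52)) + 21324)*(-23722 + 13358) = ((-8 - 416) + 21324)*(-10364) = (-424 + 21324)*(-10364) = 20900*(-10364) = -216607600)
S - 35683 = -216607600 - 35683 = -216643283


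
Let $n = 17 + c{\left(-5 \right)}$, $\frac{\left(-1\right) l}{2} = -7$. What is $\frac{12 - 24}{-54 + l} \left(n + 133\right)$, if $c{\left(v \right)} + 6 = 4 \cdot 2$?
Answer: $\frac{228}{5} \approx 45.6$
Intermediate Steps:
$l = 14$ ($l = \left(-2\right) \left(-7\right) = 14$)
$c{\left(v \right)} = 2$ ($c{\left(v \right)} = -6 + 4 \cdot 2 = -6 + 8 = 2$)
$n = 19$ ($n = 17 + 2 = 19$)
$\frac{12 - 24}{-54 + l} \left(n + 133\right) = \frac{12 - 24}{-54 + 14} \left(19 + 133\right) = - \frac{12}{-40} \cdot 152 = \left(-12\right) \left(- \frac{1}{40}\right) 152 = \frac{3}{10} \cdot 152 = \frac{228}{5}$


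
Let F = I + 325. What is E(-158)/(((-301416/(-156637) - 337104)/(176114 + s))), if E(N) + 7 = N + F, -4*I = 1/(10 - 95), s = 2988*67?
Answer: -320661632323747/1795290366288 ≈ -178.61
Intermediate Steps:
s = 200196
I = 1/340 (I = -1/(4*(10 - 95)) = -1/4/(-85) = -1/4*(-1/85) = 1/340 ≈ 0.0029412)
F = 110501/340 (F = 1/340 + 325 = 110501/340 ≈ 325.00)
E(N) = 108121/340 + N (E(N) = -7 + (N + 110501/340) = -7 + (110501/340 + N) = 108121/340 + N)
E(-158)/(((-301416/(-156637) - 337104)/(176114 + s))) = (108121/340 - 158)/(((-301416/(-156637) - 337104)/(176114 + 200196))) = 54401/(340*(((-301416*(-1/156637) - 337104)/376310))) = 54401/(340*(((301416/156637 - 337104)*(1/376310)))) = 54401/(340*((-52802657832/156637*1/376310))) = 54401/(340*(-26401328916/29472034735)) = (54401/340)*(-29472034735/26401328916) = -320661632323747/1795290366288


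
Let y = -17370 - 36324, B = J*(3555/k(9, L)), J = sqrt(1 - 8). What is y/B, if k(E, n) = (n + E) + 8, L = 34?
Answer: 304266*I*sqrt(7)/2765 ≈ 291.14*I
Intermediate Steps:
k(E, n) = 8 + E + n (k(E, n) = (E + n) + 8 = 8 + E + n)
J = I*sqrt(7) (J = sqrt(-7) = I*sqrt(7) ≈ 2.6458*I)
B = 1185*I*sqrt(7)/17 (B = (I*sqrt(7))*(3555/(8 + 9 + 34)) = (I*sqrt(7))*(3555/51) = (I*sqrt(7))*(3555*(1/51)) = (I*sqrt(7))*(1185/17) = 1185*I*sqrt(7)/17 ≈ 184.42*I)
y = -53694
y/B = -53694*(-17*I*sqrt(7)/8295) = -(-304266)*I*sqrt(7)/2765 = 304266*I*sqrt(7)/2765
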